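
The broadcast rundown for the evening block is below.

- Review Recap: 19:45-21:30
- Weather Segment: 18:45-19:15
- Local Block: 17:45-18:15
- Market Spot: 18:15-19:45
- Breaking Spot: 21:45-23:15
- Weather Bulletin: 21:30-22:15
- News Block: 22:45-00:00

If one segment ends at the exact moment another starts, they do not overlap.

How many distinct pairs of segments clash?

3

Sorted by start: Local Block, Market Spot, Weather Segment, Review Recap, Weather Bulletin, Breaking Spot, News Block.
Market Spot starts exactly when Local Block ends (back-to-back, no overlap), so nothing later overlaps Local Block either.
Weather Segment starts before Market Spot ends → Market Spot and Weather Segment overlap.
Review Recap starts exactly when Market Spot ends (back-to-back, no overlap), so nothing later overlaps Market Spot either.
Review Recap starts after Weather Segment ends, so nothing later overlaps Weather Segment either.
Weather Bulletin starts exactly when Review Recap ends (back-to-back, no overlap), so nothing later overlaps Review Recap either.
Breaking Spot starts before Weather Bulletin ends → Weather Bulletin and Breaking Spot overlap.
News Block starts after Weather Bulletin ends.
News Block starts before Breaking Spot ends → Breaking Spot and News Block overlap.
Overlapping pairs: Breaking Spot & News Block, Breaking Spot & Weather Bulletin, Market Spot & Weather Segment — 3 in total.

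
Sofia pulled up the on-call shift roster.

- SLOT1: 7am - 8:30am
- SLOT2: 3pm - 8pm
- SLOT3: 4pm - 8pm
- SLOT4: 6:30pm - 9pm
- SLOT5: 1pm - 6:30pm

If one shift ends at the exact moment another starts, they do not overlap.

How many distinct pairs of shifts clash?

Sorted by start: SLOT1, SLOT5, SLOT2, SLOT3, SLOT4.
SLOT5 starts after SLOT1 ends, so nothing later overlaps SLOT1 either.
SLOT2 starts before SLOT5 ends → SLOT5 and SLOT2 overlap.
SLOT3 starts before SLOT5 ends → SLOT5 and SLOT3 overlap.
SLOT4 starts exactly when SLOT5 ends (back-to-back, no overlap).
SLOT3 starts before SLOT2 ends → SLOT2 and SLOT3 overlap.
SLOT4 starts before SLOT2 ends → SLOT2 and SLOT4 overlap.
SLOT4 starts before SLOT3 ends → SLOT3 and SLOT4 overlap.
Overlapping pairs: SLOT2 & SLOT3, SLOT2 & SLOT4, SLOT2 & SLOT5, SLOT3 & SLOT4, SLOT3 & SLOT5 — 5 in total.

5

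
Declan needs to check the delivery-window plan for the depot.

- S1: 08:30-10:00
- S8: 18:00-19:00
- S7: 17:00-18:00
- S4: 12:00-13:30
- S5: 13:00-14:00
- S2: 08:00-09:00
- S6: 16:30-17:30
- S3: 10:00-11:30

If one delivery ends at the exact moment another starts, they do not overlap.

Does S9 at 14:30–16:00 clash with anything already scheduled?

No — it doesn't clash with anything

S2: ends 09:00 at or before S9 starts 14:30 → clear.
S1: ends 10:00 at or before S9 starts 14:30 → clear.
S3: ends 11:30 at or before S9 starts 14:30 → clear.
S4: ends 13:30 at or before S9 starts 14:30 → clear.
S5: ends 14:00 at or before S9 starts 14:30 → clear.
S6: starts 16:30 at or after S9 ends 16:00 → clear.
S7: starts 17:00 at or after S9 ends 16:00 → clear.
S8: starts 18:00 at or after S9 ends 16:00 → clear.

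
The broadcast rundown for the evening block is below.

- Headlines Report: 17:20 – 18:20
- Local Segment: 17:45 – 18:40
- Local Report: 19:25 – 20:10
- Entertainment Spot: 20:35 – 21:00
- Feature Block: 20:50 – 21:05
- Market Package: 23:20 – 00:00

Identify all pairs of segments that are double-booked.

Sorted by start: Headlines Report, Local Segment, Local Report, Entertainment Spot, Feature Block, Market Package.
Local Segment starts before Headlines Report ends → Headlines Report and Local Segment overlap.
Local Report starts after Headlines Report ends — done with Headlines Report.
Local Report starts after Local Segment ends — done with Local Segment.
Entertainment Spot starts after Local Report ends — done with Local Report.
Feature Block starts before Entertainment Spot ends → Entertainment Spot and Feature Block overlap.
Market Package starts after Entertainment Spot ends.
Market Package starts after Feature Block ends.

Entertainment Spot & Feature Block, Headlines Report & Local Segment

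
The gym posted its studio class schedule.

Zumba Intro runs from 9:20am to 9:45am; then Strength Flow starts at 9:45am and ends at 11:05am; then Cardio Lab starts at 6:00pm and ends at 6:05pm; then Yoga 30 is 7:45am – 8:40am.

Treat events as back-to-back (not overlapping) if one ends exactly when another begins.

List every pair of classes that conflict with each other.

Sorted by start: Yoga 30, Zumba Intro, Strength Flow, Cardio Lab.
Zumba Intro starts after Yoga 30 ends — done with Yoga 30.
Strength Flow starts exactly when Zumba Intro ends (back-to-back, no overlap) — done with Zumba Intro.
Cardio Lab starts after Strength Flow ends.

no overlapping pairs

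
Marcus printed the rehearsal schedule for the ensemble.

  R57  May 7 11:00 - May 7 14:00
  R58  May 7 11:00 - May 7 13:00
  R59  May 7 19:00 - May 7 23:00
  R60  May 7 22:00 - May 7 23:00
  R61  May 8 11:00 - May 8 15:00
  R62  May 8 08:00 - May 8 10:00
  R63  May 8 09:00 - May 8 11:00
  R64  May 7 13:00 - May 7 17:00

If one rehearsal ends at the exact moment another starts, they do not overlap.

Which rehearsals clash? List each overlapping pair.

R57 & R58, R57 & R64, R59 & R60, R62 & R63

Sorted by start: R57, R58, R64, R59, R60, R62, R63, R61.
R58 starts before R57 ends → R57 and R58 overlap.
R64 starts before R57 ends → R57 and R64 overlap.
R59 starts after R57 ends, so nothing later overlaps R57 either.
R64 starts exactly when R58 ends (back-to-back, no overlap), so nothing later overlaps R58 either.
R59 starts after R64 ends, so nothing later overlaps R64 either.
R60 starts before R59 ends → R59 and R60 overlap.
R62 starts after R59 ends, so nothing later overlaps R59 either.
R62 starts after R60 ends, so nothing later overlaps R60 either.
R63 starts before R62 ends → R62 and R63 overlap.
R61 starts after R62 ends.
R61 starts exactly when R63 ends (back-to-back, no overlap).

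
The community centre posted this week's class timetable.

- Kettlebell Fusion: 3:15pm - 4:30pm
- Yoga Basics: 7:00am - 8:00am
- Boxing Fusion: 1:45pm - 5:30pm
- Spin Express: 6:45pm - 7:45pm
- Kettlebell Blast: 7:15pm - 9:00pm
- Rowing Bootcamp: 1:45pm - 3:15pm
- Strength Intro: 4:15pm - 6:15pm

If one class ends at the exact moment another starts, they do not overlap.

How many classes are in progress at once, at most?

Sweep the timeline, counting +1 at each start and −1 at each end (ends before starts at a tie):
7:00am start Yoga Basics → 1
8:00am end Yoga Basics → 0
1:45pm start Boxing Fusion → 1
1:45pm start Rowing Bootcamp → 2
3:15pm end Rowing Bootcamp → 1
3:15pm start Kettlebell Fusion → 2
4:15pm start Strength Intro → 3
4:30pm end Kettlebell Fusion → 2
5:30pm end Boxing Fusion → 1
6:15pm end Strength Intro → 0
6:45pm start Spin Express → 1
7:15pm start Kettlebell Blast → 2
7:45pm end Spin Express → 1
9:00pm end Kettlebell Blast → 0
Peak is 3, at 4:15pm (Boxing Fusion, Kettlebell Fusion, Strength Intro).

3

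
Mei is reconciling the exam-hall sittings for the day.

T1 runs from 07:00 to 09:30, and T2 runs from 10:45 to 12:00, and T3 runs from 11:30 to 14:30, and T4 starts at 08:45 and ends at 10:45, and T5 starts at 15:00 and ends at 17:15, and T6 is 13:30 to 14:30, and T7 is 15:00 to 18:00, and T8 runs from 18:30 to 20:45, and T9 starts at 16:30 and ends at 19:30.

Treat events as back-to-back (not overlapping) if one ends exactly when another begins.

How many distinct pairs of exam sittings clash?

7

Check each pair: they overlap iff neither finishes before the other starts.
Sorted by start: T1, T4, T2, T3, T6, T5, T7, T9, T8.
T4 starts before T1 ends → T1 and T4 overlap.
T2 starts after T1 ends — done with T1.
T2 starts exactly when T4 ends (back-to-back, no overlap) — done with T4.
T3 starts before T2 ends → T2 and T3 overlap.
T6 starts after T2 ends — done with T2.
T6 starts before T3 ends → T3 and T6 overlap.
T5 starts after T3 ends — done with T3.
T5 starts after T6 ends — done with T6.
T7 starts before T5 ends → T5 and T7 overlap.
T9 starts before T5 ends → T5 and T9 overlap.
T8 starts after T5 ends.
T9 starts before T7 ends → T7 and T9 overlap.
T8 starts after T7 ends.
T8 starts before T9 ends → T9 and T8 overlap.
Overlapping pairs: T1 & T4, T2 & T3, T3 & T6, T5 & T7, T5 & T9, T7 & T9, T8 & T9 — 7 in total.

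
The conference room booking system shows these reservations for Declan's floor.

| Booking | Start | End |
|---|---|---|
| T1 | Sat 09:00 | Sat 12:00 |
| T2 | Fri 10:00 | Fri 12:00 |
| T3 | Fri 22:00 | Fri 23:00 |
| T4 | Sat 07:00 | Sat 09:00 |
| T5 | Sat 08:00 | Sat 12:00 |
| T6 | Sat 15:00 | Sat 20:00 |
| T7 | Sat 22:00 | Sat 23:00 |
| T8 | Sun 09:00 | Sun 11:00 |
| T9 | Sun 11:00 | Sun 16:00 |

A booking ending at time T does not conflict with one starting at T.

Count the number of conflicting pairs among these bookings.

Sorted by start: T2, T3, T4, T5, T1, T6, T7, T8, T9.
T3 starts after T2 ends, so nothing later overlaps T2 either.
T4 starts after T3 ends, so nothing later overlaps T3 either.
T5 starts before T4 ends → T4 and T5 overlap.
T1 starts exactly when T4 ends (back-to-back, no overlap), so nothing later overlaps T4 either.
T1 starts before T5 ends → T5 and T1 overlap.
T6 starts after T5 ends, so nothing later overlaps T5 either.
T6 starts after T1 ends, so nothing later overlaps T1 either.
T7 starts after T6 ends, so nothing later overlaps T6 either.
T8 starts after T7 ends, so nothing later overlaps T7 either.
T9 starts exactly when T8 ends (back-to-back, no overlap).
Overlapping pairs: T1 & T5, T4 & T5 — 2 in total.

2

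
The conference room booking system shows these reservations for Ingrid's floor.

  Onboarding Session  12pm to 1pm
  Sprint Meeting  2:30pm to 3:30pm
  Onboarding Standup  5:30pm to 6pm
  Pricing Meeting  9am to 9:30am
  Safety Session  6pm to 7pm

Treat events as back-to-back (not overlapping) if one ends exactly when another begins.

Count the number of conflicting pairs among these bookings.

0

Sorted by start: Pricing Meeting, Onboarding Session, Sprint Meeting, Onboarding Standup, Safety Session.
Onboarding Session starts after Pricing Meeting ends, so Pricing Meeting has no further overlaps.
Sprint Meeting starts after Onboarding Session ends, so Onboarding Session has no further overlaps.
Onboarding Standup starts after Sprint Meeting ends, so Sprint Meeting has no further overlaps.
Safety Session starts exactly when Onboarding Standup ends (back-to-back, no overlap).
No pair overlaps.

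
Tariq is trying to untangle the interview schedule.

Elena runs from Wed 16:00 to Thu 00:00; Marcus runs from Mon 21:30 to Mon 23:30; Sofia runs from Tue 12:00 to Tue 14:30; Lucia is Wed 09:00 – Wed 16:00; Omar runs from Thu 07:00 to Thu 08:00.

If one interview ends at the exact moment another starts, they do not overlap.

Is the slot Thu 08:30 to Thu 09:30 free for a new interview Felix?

Yes — the slot is free

Marcus: ends Mon 23:30 at or before Felix starts Thu 08:30 → clear.
Sofia: ends Tue 14:30 at or before Felix starts Thu 08:30 → clear.
Lucia: ends Wed 16:00 at or before Felix starts Thu 08:30 → clear.
Elena: ends Thu 00:00 at or before Felix starts Thu 08:30 → clear.
Omar: ends Thu 08:00 at or before Felix starts Thu 08:30 → clear.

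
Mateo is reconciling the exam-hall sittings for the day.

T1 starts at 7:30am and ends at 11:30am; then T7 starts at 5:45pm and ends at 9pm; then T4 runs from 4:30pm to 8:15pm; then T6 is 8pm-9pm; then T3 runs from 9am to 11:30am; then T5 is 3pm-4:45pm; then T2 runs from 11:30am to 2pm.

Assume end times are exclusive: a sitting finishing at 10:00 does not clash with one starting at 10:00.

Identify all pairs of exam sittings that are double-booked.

Sorted by start: T1, T3, T2, T5, T4, T7, T6.
T3 starts before T1 ends → T1 and T3 overlap.
T2 starts exactly when T1 ends (back-to-back, no overlap), so nothing later overlaps T1 either.
T2 starts exactly when T3 ends (back-to-back, no overlap), so nothing later overlaps T3 either.
T5 starts after T2 ends, so nothing later overlaps T2 either.
T4 starts before T5 ends → T5 and T4 overlap.
T7 starts after T5 ends, so nothing later overlaps T5 either.
T7 starts before T4 ends → T4 and T7 overlap.
T6 starts before T4 ends → T4 and T6 overlap.
T6 starts before T7 ends → T7 and T6 overlap.

T1 & T3, T4 & T5, T4 & T6, T4 & T7, T6 & T7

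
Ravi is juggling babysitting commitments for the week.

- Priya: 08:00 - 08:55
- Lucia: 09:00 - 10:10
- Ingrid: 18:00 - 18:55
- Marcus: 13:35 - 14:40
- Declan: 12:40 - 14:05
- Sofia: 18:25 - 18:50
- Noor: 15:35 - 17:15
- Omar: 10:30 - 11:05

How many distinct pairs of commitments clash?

Two intervals overlap when each starts before the other ends.
Sorted by start: Priya, Lucia, Omar, Declan, Marcus, Noor, Ingrid, Sofia.
Lucia starts after Priya ends — done with Priya.
Omar starts after Lucia ends — done with Lucia.
Declan starts after Omar ends — done with Omar.
Marcus starts before Declan ends → Declan and Marcus overlap.
Noor starts after Declan ends — done with Declan.
Noor starts after Marcus ends — done with Marcus.
Ingrid starts after Noor ends — done with Noor.
Sofia starts before Ingrid ends → Ingrid and Sofia overlap.
Overlapping pairs: Declan & Marcus, Ingrid & Sofia — 2 in total.

2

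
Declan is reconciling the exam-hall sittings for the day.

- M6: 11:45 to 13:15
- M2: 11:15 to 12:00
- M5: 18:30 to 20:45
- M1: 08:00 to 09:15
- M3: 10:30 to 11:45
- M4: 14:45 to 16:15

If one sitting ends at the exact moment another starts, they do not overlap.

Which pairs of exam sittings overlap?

M2 & M3, M2 & M6

Sorted by start: M1, M3, M2, M6, M4, M5.
M3 starts after M1 ends, so nothing later overlaps M1 either.
M2 starts before M3 ends → M3 and M2 overlap.
M6 starts exactly when M3 ends (back-to-back, no overlap), so nothing later overlaps M3 either.
M6 starts before M2 ends → M2 and M6 overlap.
M4 starts after M2 ends, so nothing later overlaps M2 either.
M4 starts after M6 ends, so nothing later overlaps M6 either.
M5 starts after M4 ends.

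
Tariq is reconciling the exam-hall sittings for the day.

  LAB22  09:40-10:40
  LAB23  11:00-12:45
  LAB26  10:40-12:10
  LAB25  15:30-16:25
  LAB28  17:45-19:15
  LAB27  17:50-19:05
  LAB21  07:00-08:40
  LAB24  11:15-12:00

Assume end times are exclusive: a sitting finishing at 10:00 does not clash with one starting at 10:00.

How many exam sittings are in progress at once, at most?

Sweep the timeline, counting +1 at each start and −1 at each end (ends before starts at a tie):
07:00 start LAB21 → 1
08:40 end LAB21 → 0
09:40 start LAB22 → 1
10:40 end LAB22 → 0
10:40 start LAB26 → 1
11:00 start LAB23 → 2
11:15 start LAB24 → 3
12:00 end LAB24 → 2
12:10 end LAB26 → 1
12:45 end LAB23 → 0
15:30 start LAB25 → 1
16:25 end LAB25 → 0
17:45 start LAB28 → 1
17:50 start LAB27 → 2
19:05 end LAB27 → 1
19:15 end LAB28 → 0
Peak is 3, at 11:15 (LAB23, LAB24, LAB26).

3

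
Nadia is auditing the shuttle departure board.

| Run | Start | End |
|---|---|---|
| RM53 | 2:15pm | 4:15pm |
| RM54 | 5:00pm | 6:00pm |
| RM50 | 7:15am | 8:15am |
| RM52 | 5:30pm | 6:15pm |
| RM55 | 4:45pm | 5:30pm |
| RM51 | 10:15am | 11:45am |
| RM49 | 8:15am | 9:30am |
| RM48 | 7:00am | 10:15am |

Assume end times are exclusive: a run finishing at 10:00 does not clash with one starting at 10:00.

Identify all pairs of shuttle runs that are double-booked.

Sorted by start: RM48, RM50, RM49, RM51, RM53, RM55, RM54, RM52.
RM50 starts before RM48 ends → RM48 and RM50 overlap.
RM49 starts before RM48 ends → RM48 and RM49 overlap.
RM51 starts exactly when RM48 ends (back-to-back, no overlap) — done with RM48.
RM49 starts exactly when RM50 ends (back-to-back, no overlap) — done with RM50.
RM51 starts after RM49 ends — done with RM49.
RM53 starts after RM51 ends — done with RM51.
RM55 starts after RM53 ends — done with RM53.
RM54 starts before RM55 ends → RM55 and RM54 overlap.
RM52 starts exactly when RM55 ends (back-to-back, no overlap).
RM52 starts before RM54 ends → RM54 and RM52 overlap.

RM48 & RM49, RM48 & RM50, RM52 & RM54, RM54 & RM55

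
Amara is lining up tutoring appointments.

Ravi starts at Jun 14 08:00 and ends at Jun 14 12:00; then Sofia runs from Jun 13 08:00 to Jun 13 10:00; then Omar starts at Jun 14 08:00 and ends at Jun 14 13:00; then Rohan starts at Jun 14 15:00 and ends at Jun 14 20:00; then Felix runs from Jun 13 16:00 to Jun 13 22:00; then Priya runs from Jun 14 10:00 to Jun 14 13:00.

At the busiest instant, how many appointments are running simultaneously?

Walk through starts and ends in time order (an end at T is processed before a start at T):
Jun 13 08:00 start Sofia → 1
Jun 13 10:00 end Sofia → 0
Jun 13 16:00 start Felix → 1
Jun 13 22:00 end Felix → 0
Jun 14 08:00 start Omar → 1
Jun 14 08:00 start Ravi → 2
Jun 14 10:00 start Priya → 3
Jun 14 12:00 end Ravi → 2
Jun 14 13:00 end Omar → 1
Jun 14 13:00 end Priya → 0
Jun 14 15:00 start Rohan → 1
Jun 14 20:00 end Rohan → 0
Peak is 3, at Jun 14 10:00 (Omar, Priya, Ravi).

3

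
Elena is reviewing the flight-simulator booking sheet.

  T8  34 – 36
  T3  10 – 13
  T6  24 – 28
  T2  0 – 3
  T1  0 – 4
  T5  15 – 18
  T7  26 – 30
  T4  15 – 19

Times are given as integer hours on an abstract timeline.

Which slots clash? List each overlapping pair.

Sorted by start: T1, T2, T3, T4, T5, T6, T7, T8.
T2 starts before T1 ends → T1 and T2 overlap.
T3 starts after T1 ends, so T1 has no further overlaps.
T3 starts after T2 ends, so T2 has no further overlaps.
T4 starts after T3 ends, so T3 has no further overlaps.
T5 starts before T4 ends → T4 and T5 overlap.
T6 starts after T4 ends, so T4 has no further overlaps.
T6 starts after T5 ends, so T5 has no further overlaps.
T7 starts before T6 ends → T6 and T7 overlap.
T8 starts after T6 ends.
T8 starts after T7 ends.

T1 & T2, T4 & T5, T6 & T7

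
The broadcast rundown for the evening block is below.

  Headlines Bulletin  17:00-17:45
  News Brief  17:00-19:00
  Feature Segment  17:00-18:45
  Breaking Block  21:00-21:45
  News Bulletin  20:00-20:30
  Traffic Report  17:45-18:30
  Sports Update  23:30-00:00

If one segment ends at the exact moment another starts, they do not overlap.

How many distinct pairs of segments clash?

5

Sorted by start: Headlines Bulletin, News Brief, Feature Segment, Traffic Report, News Bulletin, Breaking Block, Sports Update.
News Brief starts before Headlines Bulletin ends → Headlines Bulletin and News Brief overlap.
Feature Segment starts before Headlines Bulletin ends → Headlines Bulletin and Feature Segment overlap.
Traffic Report starts exactly when Headlines Bulletin ends (back-to-back, no overlap); Headlines Bulletin is clear from here.
Feature Segment starts before News Brief ends → News Brief and Feature Segment overlap.
Traffic Report starts before News Brief ends → News Brief and Traffic Report overlap.
News Bulletin starts after News Brief ends; News Brief is clear from here.
Traffic Report starts before Feature Segment ends → Feature Segment and Traffic Report overlap.
News Bulletin starts after Feature Segment ends; Feature Segment is clear from here.
News Bulletin starts after Traffic Report ends; Traffic Report is clear from here.
Breaking Block starts after News Bulletin ends; News Bulletin is clear from here.
Sports Update starts after Breaking Block ends.
Overlapping pairs: Feature Segment & Headlines Bulletin, Feature Segment & News Brief, Feature Segment & Traffic Report, Headlines Bulletin & News Brief, News Brief & Traffic Report — 5 in total.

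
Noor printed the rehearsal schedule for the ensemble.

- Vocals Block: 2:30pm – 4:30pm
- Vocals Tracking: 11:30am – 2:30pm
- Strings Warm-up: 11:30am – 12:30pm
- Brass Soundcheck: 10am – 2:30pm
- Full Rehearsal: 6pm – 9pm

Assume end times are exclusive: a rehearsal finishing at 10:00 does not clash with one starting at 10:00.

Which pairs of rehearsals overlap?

Sorted by start: Brass Soundcheck, Vocals Tracking, Strings Warm-up, Vocals Block, Full Rehearsal.
Vocals Tracking starts before Brass Soundcheck ends → Brass Soundcheck and Vocals Tracking overlap.
Strings Warm-up starts before Brass Soundcheck ends → Brass Soundcheck and Strings Warm-up overlap.
Vocals Block starts exactly when Brass Soundcheck ends (back-to-back, no overlap) — done with Brass Soundcheck.
Strings Warm-up starts before Vocals Tracking ends → Vocals Tracking and Strings Warm-up overlap.
Vocals Block starts exactly when Vocals Tracking ends (back-to-back, no overlap) — done with Vocals Tracking.
Vocals Block starts after Strings Warm-up ends — done with Strings Warm-up.
Full Rehearsal starts after Vocals Block ends.

Brass Soundcheck & Strings Warm-up, Brass Soundcheck & Vocals Tracking, Strings Warm-up & Vocals Tracking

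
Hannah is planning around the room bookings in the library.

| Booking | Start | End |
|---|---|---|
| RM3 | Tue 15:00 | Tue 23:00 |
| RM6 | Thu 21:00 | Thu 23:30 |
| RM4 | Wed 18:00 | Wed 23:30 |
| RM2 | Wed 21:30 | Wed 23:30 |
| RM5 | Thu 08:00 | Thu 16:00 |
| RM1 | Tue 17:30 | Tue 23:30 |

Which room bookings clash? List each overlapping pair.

RM1 & RM3, RM2 & RM4

Sorted by start: RM3, RM1, RM4, RM2, RM5, RM6.
RM1 starts before RM3 ends → RM3 and RM1 overlap.
RM4 starts after RM3 ends — done with RM3.
RM4 starts after RM1 ends — done with RM1.
RM2 starts before RM4 ends → RM4 and RM2 overlap.
RM5 starts after RM4 ends — done with RM4.
RM5 starts after RM2 ends — done with RM2.
RM6 starts after RM5 ends.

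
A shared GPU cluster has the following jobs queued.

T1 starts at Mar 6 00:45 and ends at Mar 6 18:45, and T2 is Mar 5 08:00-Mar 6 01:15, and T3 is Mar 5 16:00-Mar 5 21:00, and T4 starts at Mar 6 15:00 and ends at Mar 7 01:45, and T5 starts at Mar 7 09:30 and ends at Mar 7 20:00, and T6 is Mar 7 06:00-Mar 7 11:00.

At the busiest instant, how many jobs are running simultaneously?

2

Sweep the timeline, counting +1 at each start and −1 at each end (ends before starts at a tie):
Mar 5 08:00 start T2 → 1
Mar 5 16:00 start T3 → 2
Mar 5 21:00 end T3 → 1
Mar 6 00:45 start T1 → 2
Mar 6 01:15 end T2 → 1
Mar 6 15:00 start T4 → 2
Mar 6 18:45 end T1 → 1
Mar 7 01:45 end T4 → 0
Mar 7 06:00 start T6 → 1
Mar 7 09:30 start T5 → 2
Mar 7 11:00 end T6 → 1
Mar 7 20:00 end T5 → 0
Peak is 2, at Mar 5 16:00 (T2, T3).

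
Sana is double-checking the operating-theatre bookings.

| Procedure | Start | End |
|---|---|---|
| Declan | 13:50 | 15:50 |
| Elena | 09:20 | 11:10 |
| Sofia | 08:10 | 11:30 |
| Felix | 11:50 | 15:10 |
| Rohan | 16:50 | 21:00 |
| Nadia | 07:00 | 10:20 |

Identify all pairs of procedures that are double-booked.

Sorted by start: Nadia, Sofia, Elena, Felix, Declan, Rohan.
Sofia starts before Nadia ends → Nadia and Sofia overlap.
Elena starts before Nadia ends → Nadia and Elena overlap.
Felix starts after Nadia ends, so nothing later overlaps Nadia either.
Elena starts before Sofia ends → Sofia and Elena overlap.
Felix starts after Sofia ends, so nothing later overlaps Sofia either.
Felix starts after Elena ends, so nothing later overlaps Elena either.
Declan starts before Felix ends → Felix and Declan overlap.
Rohan starts after Felix ends.
Rohan starts after Declan ends.

Declan & Felix, Elena & Nadia, Elena & Sofia, Nadia & Sofia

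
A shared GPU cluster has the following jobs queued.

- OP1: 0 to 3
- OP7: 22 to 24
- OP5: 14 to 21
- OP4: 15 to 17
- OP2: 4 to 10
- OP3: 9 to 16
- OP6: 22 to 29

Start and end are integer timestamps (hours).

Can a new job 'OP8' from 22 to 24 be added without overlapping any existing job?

OP1: ends 3 at or before OP8 starts 22 → clear.
OP2: ends 10 at or before OP8 starts 22 → clear.
OP3: ends 16 at or before OP8 starts 22 → clear.
OP5: ends 21 at or before OP8 starts 22 → clear.
OP4: ends 17 at or before OP8 starts 22 → clear.
OP6: starts 22 before OP8 ends 24, and ends 29 after OP8 starts 22 → overlap.
OP7: starts 22 before OP8 ends 24, and ends 24 after OP8 starts 22 → overlap.
OP8 overlaps OP6, OP7.

No — it overlaps OP6, OP7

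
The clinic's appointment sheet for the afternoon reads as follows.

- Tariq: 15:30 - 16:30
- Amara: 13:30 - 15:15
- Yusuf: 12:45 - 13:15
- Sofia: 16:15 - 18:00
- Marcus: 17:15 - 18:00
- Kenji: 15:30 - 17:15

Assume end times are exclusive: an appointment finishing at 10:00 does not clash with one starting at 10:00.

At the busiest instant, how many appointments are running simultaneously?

Sort all start/end points and keep a running count:
12:45 start Yusuf → 1
13:15 end Yusuf → 0
13:30 start Amara → 1
15:15 end Amara → 0
15:30 start Kenji → 1
15:30 start Tariq → 2
16:15 start Sofia → 3
16:30 end Tariq → 2
17:15 end Kenji → 1
17:15 start Marcus → 2
18:00 end Marcus → 1
18:00 end Sofia → 0
Peak is 3, at 16:15 (Kenji, Sofia, Tariq).

3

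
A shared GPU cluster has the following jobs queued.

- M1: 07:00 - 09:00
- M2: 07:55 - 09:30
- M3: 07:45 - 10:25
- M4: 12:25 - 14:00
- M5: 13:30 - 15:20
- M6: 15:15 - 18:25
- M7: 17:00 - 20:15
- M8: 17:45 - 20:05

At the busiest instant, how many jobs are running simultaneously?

Sweep the timeline, counting +1 at each start and −1 at each end (ends before starts at a tie):
07:00 start M1 → 1
07:45 start M3 → 2
07:55 start M2 → 3
09:00 end M1 → 2
09:30 end M2 → 1
10:25 end M3 → 0
12:25 start M4 → 1
13:30 start M5 → 2
14:00 end M4 → 1
15:15 start M6 → 2
15:20 end M5 → 1
17:00 start M7 → 2
17:45 start M8 → 3
18:25 end M6 → 2
20:05 end M8 → 1
20:15 end M7 → 0
Peak is 3, at 07:55 (M1, M2, M3).

3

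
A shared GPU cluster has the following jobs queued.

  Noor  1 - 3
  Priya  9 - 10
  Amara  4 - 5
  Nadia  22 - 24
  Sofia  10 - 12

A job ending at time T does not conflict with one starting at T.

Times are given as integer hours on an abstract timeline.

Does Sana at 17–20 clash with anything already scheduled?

No — it doesn't clash with anything

Noor: ends 3 at or before Sana starts 17 → clear.
Amara: ends 5 at or before Sana starts 17 → clear.
Priya: ends 10 at or before Sana starts 17 → clear.
Sofia: ends 12 at or before Sana starts 17 → clear.
Nadia: starts 22 at or after Sana ends 20 → clear.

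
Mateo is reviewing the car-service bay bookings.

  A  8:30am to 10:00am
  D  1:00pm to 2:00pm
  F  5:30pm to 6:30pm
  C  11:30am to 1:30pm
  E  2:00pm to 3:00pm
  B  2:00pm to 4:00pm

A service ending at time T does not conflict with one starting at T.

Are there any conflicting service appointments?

Check each pair: they overlap iff neither finishes before the other starts.
Sorted by start: A, C, D, B, E, F.
C starts after A ends, so A has no further overlaps.
D starts before C ends → C and D overlap.
That's a conflict, so the schedule is not conflict-free.

Yes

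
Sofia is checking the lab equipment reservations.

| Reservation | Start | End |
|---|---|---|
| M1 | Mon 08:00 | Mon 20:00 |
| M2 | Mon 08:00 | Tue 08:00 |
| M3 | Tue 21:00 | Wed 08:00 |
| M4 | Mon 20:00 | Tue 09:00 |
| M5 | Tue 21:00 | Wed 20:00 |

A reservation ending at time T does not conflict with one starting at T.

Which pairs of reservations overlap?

M1 & M2, M2 & M4, M3 & M5

Two intervals overlap when each starts before the other ends.
Sorted by start: M1, M2, M4, M3, M5.
M2 starts before M1 ends → M1 and M2 overlap.
M4 starts exactly when M1 ends (back-to-back, no overlap), so nothing later overlaps M1 either.
M4 starts before M2 ends → M2 and M4 overlap.
M3 starts after M2 ends, so nothing later overlaps M2 either.
M3 starts after M4 ends, so nothing later overlaps M4 either.
M5 starts before M3 ends → M3 and M5 overlap.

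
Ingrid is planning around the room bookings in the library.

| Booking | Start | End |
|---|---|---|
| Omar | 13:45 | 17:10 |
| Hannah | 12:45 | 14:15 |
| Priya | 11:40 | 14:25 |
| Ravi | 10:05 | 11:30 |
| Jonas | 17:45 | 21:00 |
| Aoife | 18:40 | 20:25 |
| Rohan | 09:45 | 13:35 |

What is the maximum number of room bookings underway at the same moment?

Sort all start/end points and keep a running count:
09:45 start Rohan → 1
10:05 start Ravi → 2
11:30 end Ravi → 1
11:40 start Priya → 2
12:45 start Hannah → 3
13:35 end Rohan → 2
13:45 start Omar → 3
14:15 end Hannah → 2
14:25 end Priya → 1
17:10 end Omar → 0
17:45 start Jonas → 1
18:40 start Aoife → 2
20:25 end Aoife → 1
21:00 end Jonas → 0
Peak is 3, at 12:45 (Hannah, Priya, Rohan).

3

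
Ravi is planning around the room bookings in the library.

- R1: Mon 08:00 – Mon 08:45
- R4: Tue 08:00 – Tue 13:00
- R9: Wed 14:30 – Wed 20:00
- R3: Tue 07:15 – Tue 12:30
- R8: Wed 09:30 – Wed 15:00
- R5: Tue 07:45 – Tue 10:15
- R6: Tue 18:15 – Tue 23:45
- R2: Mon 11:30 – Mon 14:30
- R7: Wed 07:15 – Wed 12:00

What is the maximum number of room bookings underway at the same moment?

3

Sort all start/end points and keep a running count:
Mon 08:00 start R1 → 1
Mon 08:45 end R1 → 0
Mon 11:30 start R2 → 1
Mon 14:30 end R2 → 0
Tue 07:15 start R3 → 1
Tue 07:45 start R5 → 2
Tue 08:00 start R4 → 3
Tue 10:15 end R5 → 2
Tue 12:30 end R3 → 1
Tue 13:00 end R4 → 0
Tue 18:15 start R6 → 1
Tue 23:45 end R6 → 0
Wed 07:15 start R7 → 1
Wed 09:30 start R8 → 2
Wed 12:00 end R7 → 1
Wed 14:30 start R9 → 2
Wed 15:00 end R8 → 1
Wed 20:00 end R9 → 0
Peak is 3, at Tue 08:00 (R3, R4, R5).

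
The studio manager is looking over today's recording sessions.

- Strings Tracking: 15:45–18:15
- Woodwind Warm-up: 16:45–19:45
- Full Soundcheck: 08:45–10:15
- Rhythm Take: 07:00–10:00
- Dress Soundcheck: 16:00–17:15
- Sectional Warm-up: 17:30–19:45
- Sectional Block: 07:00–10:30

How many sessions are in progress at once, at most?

Walk through starts and ends in time order (an end at T is processed before a start at T):
07:00 start Rhythm Take → 1
07:00 start Sectional Block → 2
08:45 start Full Soundcheck → 3
10:00 end Rhythm Take → 2
10:15 end Full Soundcheck → 1
10:30 end Sectional Block → 0
15:45 start Strings Tracking → 1
16:00 start Dress Soundcheck → 2
16:45 start Woodwind Warm-up → 3
17:15 end Dress Soundcheck → 2
17:30 start Sectional Warm-up → 3
18:15 end Strings Tracking → 2
19:45 end Sectional Warm-up → 1
19:45 end Woodwind Warm-up → 0
Peak is 3, at 08:45 (Full Soundcheck, Rhythm Take, Sectional Block).

3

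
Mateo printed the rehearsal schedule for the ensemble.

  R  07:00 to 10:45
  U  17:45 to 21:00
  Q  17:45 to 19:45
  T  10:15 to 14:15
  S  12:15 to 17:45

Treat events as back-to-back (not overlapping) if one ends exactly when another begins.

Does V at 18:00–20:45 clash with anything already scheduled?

Yes — it overlaps Q, U

R: ends 10:45 at or before V starts 18:00 → clear.
T: ends 14:15 at or before V starts 18:00 → clear.
S: ends 17:45 at or before V starts 18:00 → clear.
Q: starts 17:45 before V ends 20:45, and ends 19:45 after V starts 18:00 → overlap.
U: starts 17:45 before V ends 20:45, and ends 21:00 after V starts 18:00 → overlap.
V overlaps Q, U.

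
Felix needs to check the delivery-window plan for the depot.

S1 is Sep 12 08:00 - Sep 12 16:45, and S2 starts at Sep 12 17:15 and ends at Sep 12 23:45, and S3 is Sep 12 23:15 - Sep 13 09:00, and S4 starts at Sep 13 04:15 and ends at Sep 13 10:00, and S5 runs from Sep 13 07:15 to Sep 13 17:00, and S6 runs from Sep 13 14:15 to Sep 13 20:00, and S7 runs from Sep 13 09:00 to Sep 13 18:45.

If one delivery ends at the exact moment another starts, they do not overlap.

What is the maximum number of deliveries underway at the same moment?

Sweep the timeline, counting +1 at each start and −1 at each end (ends before starts at a tie):
Sep 12 08:00 start S1 → 1
Sep 12 16:45 end S1 → 0
Sep 12 17:15 start S2 → 1
Sep 12 23:15 start S3 → 2
Sep 12 23:45 end S2 → 1
Sep 13 04:15 start S4 → 2
Sep 13 07:15 start S5 → 3
Sep 13 09:00 end S3 → 2
Sep 13 09:00 start S7 → 3
Sep 13 10:00 end S4 → 2
Sep 13 14:15 start S6 → 3
Sep 13 17:00 end S5 → 2
Sep 13 18:45 end S7 → 1
Sep 13 20:00 end S6 → 0
Peak is 3, at Sep 13 07:15 (S3, S4, S5).

3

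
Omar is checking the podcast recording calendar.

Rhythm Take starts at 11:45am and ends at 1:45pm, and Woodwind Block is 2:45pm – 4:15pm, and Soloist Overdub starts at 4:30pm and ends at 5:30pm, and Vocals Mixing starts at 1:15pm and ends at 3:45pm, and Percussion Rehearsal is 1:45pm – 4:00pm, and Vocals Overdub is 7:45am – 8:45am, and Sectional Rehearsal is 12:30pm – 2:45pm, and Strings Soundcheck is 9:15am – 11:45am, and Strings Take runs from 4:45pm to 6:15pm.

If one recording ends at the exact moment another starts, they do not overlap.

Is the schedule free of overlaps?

Sorted by start: Vocals Overdub, Strings Soundcheck, Rhythm Take, Sectional Rehearsal, Vocals Mixing, Percussion Rehearsal, Woodwind Block, Soloist Overdub, Strings Take.
Strings Soundcheck starts after Vocals Overdub ends — done with Vocals Overdub.
Rhythm Take starts exactly when Strings Soundcheck ends (back-to-back, no overlap) — done with Strings Soundcheck.
Sectional Rehearsal starts before Rhythm Take ends → Rhythm Take and Sectional Rehearsal overlap.
That's a conflict, so the schedule is not conflict-free.

No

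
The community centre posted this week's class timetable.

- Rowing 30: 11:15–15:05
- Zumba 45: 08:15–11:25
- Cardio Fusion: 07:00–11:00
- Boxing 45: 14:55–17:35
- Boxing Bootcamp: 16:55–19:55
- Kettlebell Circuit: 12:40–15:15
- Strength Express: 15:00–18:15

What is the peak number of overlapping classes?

Walk through starts and ends in time order (an end at T is processed before a start at T):
07:00 start Cardio Fusion → 1
08:15 start Zumba 45 → 2
11:00 end Cardio Fusion → 1
11:15 start Rowing 30 → 2
11:25 end Zumba 45 → 1
12:40 start Kettlebell Circuit → 2
14:55 start Boxing 45 → 3
15:00 start Strength Express → 4
15:05 end Rowing 30 → 3
15:15 end Kettlebell Circuit → 2
16:55 start Boxing Bootcamp → 3
17:35 end Boxing 45 → 2
18:15 end Strength Express → 1
19:55 end Boxing Bootcamp → 0
Peak is 4, at 15:00 (Boxing 45, Kettlebell Circuit, Rowing 30, Strength Express).

4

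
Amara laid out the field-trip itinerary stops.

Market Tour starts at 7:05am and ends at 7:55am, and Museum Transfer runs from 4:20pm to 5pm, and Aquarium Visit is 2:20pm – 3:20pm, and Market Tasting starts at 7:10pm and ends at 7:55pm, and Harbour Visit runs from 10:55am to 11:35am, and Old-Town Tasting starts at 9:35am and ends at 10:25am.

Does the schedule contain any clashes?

No

Two intervals overlap when each starts before the other ends.
Sorted by start: Market Tour, Old-Town Tasting, Harbour Visit, Aquarium Visit, Museum Transfer, Market Tasting.
Old-Town Tasting starts after Market Tour ends — done with Market Tour.
Harbour Visit starts after Old-Town Tasting ends — done with Old-Town Tasting.
Aquarium Visit starts after Harbour Visit ends — done with Harbour Visit.
Museum Transfer starts after Aquarium Visit ends — done with Aquarium Visit.
Market Tasting starts after Museum Transfer ends.
Every pair is clear; the schedule has no overlaps.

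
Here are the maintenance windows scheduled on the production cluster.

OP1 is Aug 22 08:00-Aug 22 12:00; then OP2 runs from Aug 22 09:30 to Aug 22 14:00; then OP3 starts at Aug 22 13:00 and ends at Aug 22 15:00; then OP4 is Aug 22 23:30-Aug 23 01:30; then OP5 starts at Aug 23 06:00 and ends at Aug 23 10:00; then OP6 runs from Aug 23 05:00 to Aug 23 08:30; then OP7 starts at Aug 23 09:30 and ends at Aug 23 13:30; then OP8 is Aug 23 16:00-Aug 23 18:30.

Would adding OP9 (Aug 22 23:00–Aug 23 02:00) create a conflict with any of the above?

Yes — it overlaps OP4

OP1: ends Aug 22 12:00 at or before OP9 starts Aug 22 23:00 → clear.
OP2: ends Aug 22 14:00 at or before OP9 starts Aug 22 23:00 → clear.
OP3: ends Aug 22 15:00 at or before OP9 starts Aug 22 23:00 → clear.
OP4: starts Aug 22 23:30 before OP9 ends Aug 23 02:00, and ends Aug 23 01:30 after OP9 starts Aug 22 23:00 → overlap.
OP6: starts Aug 23 05:00 at or after OP9 ends Aug 23 02:00 → clear.
OP5: starts Aug 23 06:00 at or after OP9 ends Aug 23 02:00 → clear.
OP7: starts Aug 23 09:30 at or after OP9 ends Aug 23 02:00 → clear.
OP8: starts Aug 23 16:00 at or after OP9 ends Aug 23 02:00 → clear.
OP9 overlaps OP4.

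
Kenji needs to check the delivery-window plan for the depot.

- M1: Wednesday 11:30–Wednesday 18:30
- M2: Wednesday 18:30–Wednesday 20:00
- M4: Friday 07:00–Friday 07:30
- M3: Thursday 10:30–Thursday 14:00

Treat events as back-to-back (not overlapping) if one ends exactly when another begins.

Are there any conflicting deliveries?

No

Two intervals overlap when each starts before the other ends.
Sorted by start: M1, M2, M3, M4.
M2 starts exactly when M1 ends (back-to-back, no overlap), so nothing later overlaps M1 either.
M3 starts after M2 ends, so nothing later overlaps M2 either.
M4 starts after M3 ends.
Every pair is clear; the schedule has no overlaps.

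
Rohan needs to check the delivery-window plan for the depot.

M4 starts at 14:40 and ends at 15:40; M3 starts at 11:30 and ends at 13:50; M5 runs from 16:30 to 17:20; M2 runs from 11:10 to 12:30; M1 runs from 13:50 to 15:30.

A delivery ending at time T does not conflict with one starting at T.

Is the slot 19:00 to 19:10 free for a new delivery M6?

M2: ends 12:30 at or before M6 starts 19:00 → clear.
M3: ends 13:50 at or before M6 starts 19:00 → clear.
M1: ends 15:30 at or before M6 starts 19:00 → clear.
M4: ends 15:40 at or before M6 starts 19:00 → clear.
M5: ends 17:20 at or before M6 starts 19:00 → clear.

Yes — the slot is free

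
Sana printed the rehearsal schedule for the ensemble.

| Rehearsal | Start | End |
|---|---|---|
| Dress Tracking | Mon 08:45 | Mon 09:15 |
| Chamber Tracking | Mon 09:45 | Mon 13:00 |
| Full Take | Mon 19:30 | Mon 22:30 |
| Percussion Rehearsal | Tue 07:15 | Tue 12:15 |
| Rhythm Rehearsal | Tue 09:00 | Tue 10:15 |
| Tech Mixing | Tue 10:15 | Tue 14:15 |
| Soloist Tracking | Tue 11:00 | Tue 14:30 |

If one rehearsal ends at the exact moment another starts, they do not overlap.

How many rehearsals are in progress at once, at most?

Walk through starts and ends in time order (an end at T is processed before a start at T):
Mon 08:45 start Dress Tracking → 1
Mon 09:15 end Dress Tracking → 0
Mon 09:45 start Chamber Tracking → 1
Mon 13:00 end Chamber Tracking → 0
Mon 19:30 start Full Take → 1
Mon 22:30 end Full Take → 0
Tue 07:15 start Percussion Rehearsal → 1
Tue 09:00 start Rhythm Rehearsal → 2
Tue 10:15 end Rhythm Rehearsal → 1
Tue 10:15 start Tech Mixing → 2
Tue 11:00 start Soloist Tracking → 3
Tue 12:15 end Percussion Rehearsal → 2
Tue 14:15 end Tech Mixing → 1
Tue 14:30 end Soloist Tracking → 0
Peak is 3, at Tue 11:00 (Percussion Rehearsal, Soloist Tracking, Tech Mixing).

3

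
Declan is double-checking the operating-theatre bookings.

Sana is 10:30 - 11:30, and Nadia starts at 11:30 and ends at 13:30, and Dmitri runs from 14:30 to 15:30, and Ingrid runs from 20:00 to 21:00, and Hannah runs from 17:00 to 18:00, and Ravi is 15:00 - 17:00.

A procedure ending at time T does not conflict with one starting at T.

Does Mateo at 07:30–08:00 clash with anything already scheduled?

Sana: starts 10:30 at or after Mateo ends 08:00 → clear.
Nadia: starts 11:30 at or after Mateo ends 08:00 → clear.
Dmitri: starts 14:30 at or after Mateo ends 08:00 → clear.
Ravi: starts 15:00 at or after Mateo ends 08:00 → clear.
Hannah: starts 17:00 at or after Mateo ends 08:00 → clear.
Ingrid: starts 20:00 at or after Mateo ends 08:00 → clear.

No — it doesn't clash with anything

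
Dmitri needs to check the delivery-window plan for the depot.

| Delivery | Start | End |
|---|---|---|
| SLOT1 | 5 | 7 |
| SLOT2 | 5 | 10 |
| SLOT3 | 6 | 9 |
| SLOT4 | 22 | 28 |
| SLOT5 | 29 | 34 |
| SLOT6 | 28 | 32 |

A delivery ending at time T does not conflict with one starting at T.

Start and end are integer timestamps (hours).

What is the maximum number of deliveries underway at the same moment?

Walk through starts and ends in time order (an end at T is processed before a start at T):
5 start SLOT1 → 1
5 start SLOT2 → 2
6 start SLOT3 → 3
7 end SLOT1 → 2
9 end SLOT3 → 1
10 end SLOT2 → 0
22 start SLOT4 → 1
28 end SLOT4 → 0
28 start SLOT6 → 1
29 start SLOT5 → 2
32 end SLOT6 → 1
34 end SLOT5 → 0
Peak is 3, at 6 (SLOT1, SLOT2, SLOT3).

3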